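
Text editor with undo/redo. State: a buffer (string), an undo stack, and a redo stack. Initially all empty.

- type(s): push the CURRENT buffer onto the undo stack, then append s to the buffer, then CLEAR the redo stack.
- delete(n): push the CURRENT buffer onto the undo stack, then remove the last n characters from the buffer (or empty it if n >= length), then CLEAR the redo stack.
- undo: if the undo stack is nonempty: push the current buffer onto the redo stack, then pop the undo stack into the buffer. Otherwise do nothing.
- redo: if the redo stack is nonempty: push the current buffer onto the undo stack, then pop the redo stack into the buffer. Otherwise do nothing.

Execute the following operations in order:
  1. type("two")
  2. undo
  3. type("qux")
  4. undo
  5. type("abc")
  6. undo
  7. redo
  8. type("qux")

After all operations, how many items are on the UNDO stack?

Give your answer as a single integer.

After op 1 (type): buf='two' undo_depth=1 redo_depth=0
After op 2 (undo): buf='(empty)' undo_depth=0 redo_depth=1
After op 3 (type): buf='qux' undo_depth=1 redo_depth=0
After op 4 (undo): buf='(empty)' undo_depth=0 redo_depth=1
After op 5 (type): buf='abc' undo_depth=1 redo_depth=0
After op 6 (undo): buf='(empty)' undo_depth=0 redo_depth=1
After op 7 (redo): buf='abc' undo_depth=1 redo_depth=0
After op 8 (type): buf='abcqux' undo_depth=2 redo_depth=0

Answer: 2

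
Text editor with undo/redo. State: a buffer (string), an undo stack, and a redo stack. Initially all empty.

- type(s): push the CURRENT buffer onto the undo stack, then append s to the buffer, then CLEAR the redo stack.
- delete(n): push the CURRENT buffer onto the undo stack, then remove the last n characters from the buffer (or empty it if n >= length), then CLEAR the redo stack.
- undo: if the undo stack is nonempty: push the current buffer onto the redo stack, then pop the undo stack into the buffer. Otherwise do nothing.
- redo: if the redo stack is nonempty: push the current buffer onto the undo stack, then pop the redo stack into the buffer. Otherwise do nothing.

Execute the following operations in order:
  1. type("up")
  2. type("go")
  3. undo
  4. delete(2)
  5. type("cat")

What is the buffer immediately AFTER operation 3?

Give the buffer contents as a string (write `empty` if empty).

Answer: up

Derivation:
After op 1 (type): buf='up' undo_depth=1 redo_depth=0
After op 2 (type): buf='upgo' undo_depth=2 redo_depth=0
After op 3 (undo): buf='up' undo_depth=1 redo_depth=1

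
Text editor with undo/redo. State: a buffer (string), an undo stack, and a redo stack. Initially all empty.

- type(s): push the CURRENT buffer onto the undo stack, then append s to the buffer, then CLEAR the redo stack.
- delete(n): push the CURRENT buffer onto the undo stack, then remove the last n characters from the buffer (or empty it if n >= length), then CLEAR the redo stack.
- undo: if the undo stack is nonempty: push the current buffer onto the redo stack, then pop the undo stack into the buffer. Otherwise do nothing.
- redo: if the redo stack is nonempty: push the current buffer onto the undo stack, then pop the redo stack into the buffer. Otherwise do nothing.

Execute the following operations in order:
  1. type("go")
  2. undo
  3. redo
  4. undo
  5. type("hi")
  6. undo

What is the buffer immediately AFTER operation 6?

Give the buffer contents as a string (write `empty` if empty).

Answer: empty

Derivation:
After op 1 (type): buf='go' undo_depth=1 redo_depth=0
After op 2 (undo): buf='(empty)' undo_depth=0 redo_depth=1
After op 3 (redo): buf='go' undo_depth=1 redo_depth=0
After op 4 (undo): buf='(empty)' undo_depth=0 redo_depth=1
After op 5 (type): buf='hi' undo_depth=1 redo_depth=0
After op 6 (undo): buf='(empty)' undo_depth=0 redo_depth=1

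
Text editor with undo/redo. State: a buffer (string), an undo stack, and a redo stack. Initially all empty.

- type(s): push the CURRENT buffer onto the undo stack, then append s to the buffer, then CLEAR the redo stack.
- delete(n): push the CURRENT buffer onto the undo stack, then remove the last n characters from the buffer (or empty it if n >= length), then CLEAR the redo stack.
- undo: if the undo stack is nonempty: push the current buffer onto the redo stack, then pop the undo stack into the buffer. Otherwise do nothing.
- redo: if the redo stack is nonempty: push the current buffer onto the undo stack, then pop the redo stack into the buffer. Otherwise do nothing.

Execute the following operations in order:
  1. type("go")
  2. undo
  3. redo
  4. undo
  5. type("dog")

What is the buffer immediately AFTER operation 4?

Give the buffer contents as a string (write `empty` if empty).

After op 1 (type): buf='go' undo_depth=1 redo_depth=0
After op 2 (undo): buf='(empty)' undo_depth=0 redo_depth=1
After op 3 (redo): buf='go' undo_depth=1 redo_depth=0
After op 4 (undo): buf='(empty)' undo_depth=0 redo_depth=1

Answer: empty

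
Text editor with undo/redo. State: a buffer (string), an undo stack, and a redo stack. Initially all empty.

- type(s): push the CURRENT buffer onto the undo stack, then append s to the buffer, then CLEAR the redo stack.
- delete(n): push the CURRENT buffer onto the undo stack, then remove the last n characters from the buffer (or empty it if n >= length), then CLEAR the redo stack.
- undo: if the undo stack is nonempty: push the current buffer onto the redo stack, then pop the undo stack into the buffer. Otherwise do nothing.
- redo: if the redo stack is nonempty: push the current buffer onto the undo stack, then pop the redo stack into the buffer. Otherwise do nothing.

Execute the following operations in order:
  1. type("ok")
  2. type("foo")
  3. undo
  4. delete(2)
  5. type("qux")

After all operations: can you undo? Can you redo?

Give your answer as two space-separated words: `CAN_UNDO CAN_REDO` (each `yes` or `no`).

Answer: yes no

Derivation:
After op 1 (type): buf='ok' undo_depth=1 redo_depth=0
After op 2 (type): buf='okfoo' undo_depth=2 redo_depth=0
After op 3 (undo): buf='ok' undo_depth=1 redo_depth=1
After op 4 (delete): buf='(empty)' undo_depth=2 redo_depth=0
After op 5 (type): buf='qux' undo_depth=3 redo_depth=0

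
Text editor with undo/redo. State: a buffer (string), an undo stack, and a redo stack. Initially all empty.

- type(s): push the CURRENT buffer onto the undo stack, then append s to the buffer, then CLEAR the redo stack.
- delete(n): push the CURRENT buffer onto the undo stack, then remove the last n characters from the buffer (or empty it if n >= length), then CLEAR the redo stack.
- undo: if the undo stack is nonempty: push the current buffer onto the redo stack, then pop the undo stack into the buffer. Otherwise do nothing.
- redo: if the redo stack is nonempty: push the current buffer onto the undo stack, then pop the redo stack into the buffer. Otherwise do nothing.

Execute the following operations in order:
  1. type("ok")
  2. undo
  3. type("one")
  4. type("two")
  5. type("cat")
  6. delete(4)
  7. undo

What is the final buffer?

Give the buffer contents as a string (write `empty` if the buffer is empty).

After op 1 (type): buf='ok' undo_depth=1 redo_depth=0
After op 2 (undo): buf='(empty)' undo_depth=0 redo_depth=1
After op 3 (type): buf='one' undo_depth=1 redo_depth=0
After op 4 (type): buf='onetwo' undo_depth=2 redo_depth=0
After op 5 (type): buf='onetwocat' undo_depth=3 redo_depth=0
After op 6 (delete): buf='onetw' undo_depth=4 redo_depth=0
After op 7 (undo): buf='onetwocat' undo_depth=3 redo_depth=1

Answer: onetwocat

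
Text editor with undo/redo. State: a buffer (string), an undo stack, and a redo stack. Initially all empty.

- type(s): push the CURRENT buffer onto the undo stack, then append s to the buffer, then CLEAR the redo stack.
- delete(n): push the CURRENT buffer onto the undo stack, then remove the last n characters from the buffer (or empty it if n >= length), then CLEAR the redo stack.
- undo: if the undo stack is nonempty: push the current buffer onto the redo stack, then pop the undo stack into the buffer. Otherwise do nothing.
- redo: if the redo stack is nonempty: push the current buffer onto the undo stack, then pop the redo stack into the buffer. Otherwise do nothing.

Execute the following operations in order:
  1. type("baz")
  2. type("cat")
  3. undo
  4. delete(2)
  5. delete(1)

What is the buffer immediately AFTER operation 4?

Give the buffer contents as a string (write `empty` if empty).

After op 1 (type): buf='baz' undo_depth=1 redo_depth=0
After op 2 (type): buf='bazcat' undo_depth=2 redo_depth=0
After op 3 (undo): buf='baz' undo_depth=1 redo_depth=1
After op 4 (delete): buf='b' undo_depth=2 redo_depth=0

Answer: b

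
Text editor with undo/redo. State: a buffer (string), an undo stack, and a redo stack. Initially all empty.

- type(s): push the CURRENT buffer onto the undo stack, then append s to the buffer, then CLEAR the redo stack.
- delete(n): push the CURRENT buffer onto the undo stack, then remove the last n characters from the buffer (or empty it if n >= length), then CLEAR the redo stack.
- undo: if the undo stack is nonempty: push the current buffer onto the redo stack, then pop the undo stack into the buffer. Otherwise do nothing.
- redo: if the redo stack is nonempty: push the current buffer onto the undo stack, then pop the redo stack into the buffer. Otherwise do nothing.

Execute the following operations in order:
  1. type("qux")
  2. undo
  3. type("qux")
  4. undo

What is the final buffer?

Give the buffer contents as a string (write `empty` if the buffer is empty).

After op 1 (type): buf='qux' undo_depth=1 redo_depth=0
After op 2 (undo): buf='(empty)' undo_depth=0 redo_depth=1
After op 3 (type): buf='qux' undo_depth=1 redo_depth=0
After op 4 (undo): buf='(empty)' undo_depth=0 redo_depth=1

Answer: empty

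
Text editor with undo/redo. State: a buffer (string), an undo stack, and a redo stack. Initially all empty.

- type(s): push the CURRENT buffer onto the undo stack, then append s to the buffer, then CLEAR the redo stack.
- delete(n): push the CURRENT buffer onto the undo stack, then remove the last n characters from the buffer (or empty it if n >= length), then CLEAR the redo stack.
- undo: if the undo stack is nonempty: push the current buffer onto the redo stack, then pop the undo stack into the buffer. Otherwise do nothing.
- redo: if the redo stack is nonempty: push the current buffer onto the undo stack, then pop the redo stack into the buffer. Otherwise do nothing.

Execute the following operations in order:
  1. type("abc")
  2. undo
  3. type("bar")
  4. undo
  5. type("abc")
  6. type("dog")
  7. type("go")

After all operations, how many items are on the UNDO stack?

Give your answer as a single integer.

After op 1 (type): buf='abc' undo_depth=1 redo_depth=0
After op 2 (undo): buf='(empty)' undo_depth=0 redo_depth=1
After op 3 (type): buf='bar' undo_depth=1 redo_depth=0
After op 4 (undo): buf='(empty)' undo_depth=0 redo_depth=1
After op 5 (type): buf='abc' undo_depth=1 redo_depth=0
After op 6 (type): buf='abcdog' undo_depth=2 redo_depth=0
After op 7 (type): buf='abcdoggo' undo_depth=3 redo_depth=0

Answer: 3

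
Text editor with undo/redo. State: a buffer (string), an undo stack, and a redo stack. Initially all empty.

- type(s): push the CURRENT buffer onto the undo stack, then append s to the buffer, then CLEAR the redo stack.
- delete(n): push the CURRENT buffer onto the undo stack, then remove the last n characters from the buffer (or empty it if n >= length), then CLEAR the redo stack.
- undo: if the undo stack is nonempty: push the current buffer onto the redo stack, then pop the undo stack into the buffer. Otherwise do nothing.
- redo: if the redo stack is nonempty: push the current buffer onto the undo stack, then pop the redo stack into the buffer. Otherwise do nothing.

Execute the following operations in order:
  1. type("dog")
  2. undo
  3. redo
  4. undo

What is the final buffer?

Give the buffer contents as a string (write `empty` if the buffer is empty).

Answer: empty

Derivation:
After op 1 (type): buf='dog' undo_depth=1 redo_depth=0
After op 2 (undo): buf='(empty)' undo_depth=0 redo_depth=1
After op 3 (redo): buf='dog' undo_depth=1 redo_depth=0
After op 4 (undo): buf='(empty)' undo_depth=0 redo_depth=1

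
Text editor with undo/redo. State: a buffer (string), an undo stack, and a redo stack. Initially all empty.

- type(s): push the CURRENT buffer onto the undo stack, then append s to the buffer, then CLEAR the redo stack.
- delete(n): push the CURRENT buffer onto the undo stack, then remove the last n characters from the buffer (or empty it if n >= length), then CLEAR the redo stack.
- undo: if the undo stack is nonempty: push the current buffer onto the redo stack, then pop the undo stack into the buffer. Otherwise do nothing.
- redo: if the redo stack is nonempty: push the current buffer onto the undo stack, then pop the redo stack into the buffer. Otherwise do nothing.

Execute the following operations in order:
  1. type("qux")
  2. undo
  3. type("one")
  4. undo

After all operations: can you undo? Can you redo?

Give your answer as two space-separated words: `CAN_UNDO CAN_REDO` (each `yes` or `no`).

Answer: no yes

Derivation:
After op 1 (type): buf='qux' undo_depth=1 redo_depth=0
After op 2 (undo): buf='(empty)' undo_depth=0 redo_depth=1
After op 3 (type): buf='one' undo_depth=1 redo_depth=0
After op 4 (undo): buf='(empty)' undo_depth=0 redo_depth=1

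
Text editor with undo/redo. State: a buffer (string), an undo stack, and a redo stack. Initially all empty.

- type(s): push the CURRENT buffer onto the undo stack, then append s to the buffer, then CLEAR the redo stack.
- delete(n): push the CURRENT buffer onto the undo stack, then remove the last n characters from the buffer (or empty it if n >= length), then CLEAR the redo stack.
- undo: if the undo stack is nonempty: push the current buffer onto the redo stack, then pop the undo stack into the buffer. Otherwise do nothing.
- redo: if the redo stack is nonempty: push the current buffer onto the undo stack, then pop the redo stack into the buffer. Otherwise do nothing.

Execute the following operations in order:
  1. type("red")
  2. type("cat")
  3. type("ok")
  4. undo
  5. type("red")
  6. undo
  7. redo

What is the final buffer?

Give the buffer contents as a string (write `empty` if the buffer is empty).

Answer: redcatred

Derivation:
After op 1 (type): buf='red' undo_depth=1 redo_depth=0
After op 2 (type): buf='redcat' undo_depth=2 redo_depth=0
After op 3 (type): buf='redcatok' undo_depth=3 redo_depth=0
After op 4 (undo): buf='redcat' undo_depth=2 redo_depth=1
After op 5 (type): buf='redcatred' undo_depth=3 redo_depth=0
After op 6 (undo): buf='redcat' undo_depth=2 redo_depth=1
After op 7 (redo): buf='redcatred' undo_depth=3 redo_depth=0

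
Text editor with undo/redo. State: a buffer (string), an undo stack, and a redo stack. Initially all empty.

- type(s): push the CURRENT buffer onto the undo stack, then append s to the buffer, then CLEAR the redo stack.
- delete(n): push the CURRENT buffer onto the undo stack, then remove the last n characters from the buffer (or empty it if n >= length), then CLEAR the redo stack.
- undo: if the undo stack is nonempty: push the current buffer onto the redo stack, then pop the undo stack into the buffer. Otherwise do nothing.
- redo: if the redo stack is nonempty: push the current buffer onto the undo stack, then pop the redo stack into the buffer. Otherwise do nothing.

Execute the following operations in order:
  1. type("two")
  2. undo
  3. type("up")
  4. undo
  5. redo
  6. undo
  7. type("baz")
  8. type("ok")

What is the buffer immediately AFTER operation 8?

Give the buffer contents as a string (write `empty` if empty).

Answer: bazok

Derivation:
After op 1 (type): buf='two' undo_depth=1 redo_depth=0
After op 2 (undo): buf='(empty)' undo_depth=0 redo_depth=1
After op 3 (type): buf='up' undo_depth=1 redo_depth=0
After op 4 (undo): buf='(empty)' undo_depth=0 redo_depth=1
After op 5 (redo): buf='up' undo_depth=1 redo_depth=0
After op 6 (undo): buf='(empty)' undo_depth=0 redo_depth=1
After op 7 (type): buf='baz' undo_depth=1 redo_depth=0
After op 8 (type): buf='bazok' undo_depth=2 redo_depth=0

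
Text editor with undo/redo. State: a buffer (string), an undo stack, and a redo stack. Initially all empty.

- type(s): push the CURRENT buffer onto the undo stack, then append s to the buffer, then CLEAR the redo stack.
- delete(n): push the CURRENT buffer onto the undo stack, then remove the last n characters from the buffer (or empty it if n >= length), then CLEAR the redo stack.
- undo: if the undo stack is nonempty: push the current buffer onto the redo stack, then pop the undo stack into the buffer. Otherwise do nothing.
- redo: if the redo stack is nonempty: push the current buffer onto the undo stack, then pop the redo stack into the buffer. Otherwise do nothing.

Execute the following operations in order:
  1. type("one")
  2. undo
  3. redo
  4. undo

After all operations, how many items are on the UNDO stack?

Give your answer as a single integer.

Answer: 0

Derivation:
After op 1 (type): buf='one' undo_depth=1 redo_depth=0
After op 2 (undo): buf='(empty)' undo_depth=0 redo_depth=1
After op 3 (redo): buf='one' undo_depth=1 redo_depth=0
After op 4 (undo): buf='(empty)' undo_depth=0 redo_depth=1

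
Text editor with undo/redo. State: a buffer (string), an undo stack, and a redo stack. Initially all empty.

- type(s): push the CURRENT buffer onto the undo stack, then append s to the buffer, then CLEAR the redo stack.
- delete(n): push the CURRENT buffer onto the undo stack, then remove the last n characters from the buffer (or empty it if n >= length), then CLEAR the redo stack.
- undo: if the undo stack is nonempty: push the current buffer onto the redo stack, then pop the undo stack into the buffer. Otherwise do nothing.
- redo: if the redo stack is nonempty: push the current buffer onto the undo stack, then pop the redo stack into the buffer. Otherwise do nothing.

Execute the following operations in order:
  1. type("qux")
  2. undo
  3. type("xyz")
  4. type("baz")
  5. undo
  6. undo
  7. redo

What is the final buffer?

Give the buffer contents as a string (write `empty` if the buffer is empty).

Answer: xyz

Derivation:
After op 1 (type): buf='qux' undo_depth=1 redo_depth=0
After op 2 (undo): buf='(empty)' undo_depth=0 redo_depth=1
After op 3 (type): buf='xyz' undo_depth=1 redo_depth=0
After op 4 (type): buf='xyzbaz' undo_depth=2 redo_depth=0
After op 5 (undo): buf='xyz' undo_depth=1 redo_depth=1
After op 6 (undo): buf='(empty)' undo_depth=0 redo_depth=2
After op 7 (redo): buf='xyz' undo_depth=1 redo_depth=1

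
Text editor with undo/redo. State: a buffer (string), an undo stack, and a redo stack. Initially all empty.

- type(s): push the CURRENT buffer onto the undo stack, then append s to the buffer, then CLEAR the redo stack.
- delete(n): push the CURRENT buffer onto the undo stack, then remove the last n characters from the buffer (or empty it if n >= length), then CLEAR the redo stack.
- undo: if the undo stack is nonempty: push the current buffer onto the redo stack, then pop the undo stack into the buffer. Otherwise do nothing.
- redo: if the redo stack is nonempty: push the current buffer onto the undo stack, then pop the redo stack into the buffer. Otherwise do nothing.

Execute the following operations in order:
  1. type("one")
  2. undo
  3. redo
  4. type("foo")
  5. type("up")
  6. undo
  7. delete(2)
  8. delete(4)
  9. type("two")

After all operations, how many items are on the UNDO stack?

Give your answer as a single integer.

Answer: 5

Derivation:
After op 1 (type): buf='one' undo_depth=1 redo_depth=0
After op 2 (undo): buf='(empty)' undo_depth=0 redo_depth=1
After op 3 (redo): buf='one' undo_depth=1 redo_depth=0
After op 4 (type): buf='onefoo' undo_depth=2 redo_depth=0
After op 5 (type): buf='onefooup' undo_depth=3 redo_depth=0
After op 6 (undo): buf='onefoo' undo_depth=2 redo_depth=1
After op 7 (delete): buf='onef' undo_depth=3 redo_depth=0
After op 8 (delete): buf='(empty)' undo_depth=4 redo_depth=0
After op 9 (type): buf='two' undo_depth=5 redo_depth=0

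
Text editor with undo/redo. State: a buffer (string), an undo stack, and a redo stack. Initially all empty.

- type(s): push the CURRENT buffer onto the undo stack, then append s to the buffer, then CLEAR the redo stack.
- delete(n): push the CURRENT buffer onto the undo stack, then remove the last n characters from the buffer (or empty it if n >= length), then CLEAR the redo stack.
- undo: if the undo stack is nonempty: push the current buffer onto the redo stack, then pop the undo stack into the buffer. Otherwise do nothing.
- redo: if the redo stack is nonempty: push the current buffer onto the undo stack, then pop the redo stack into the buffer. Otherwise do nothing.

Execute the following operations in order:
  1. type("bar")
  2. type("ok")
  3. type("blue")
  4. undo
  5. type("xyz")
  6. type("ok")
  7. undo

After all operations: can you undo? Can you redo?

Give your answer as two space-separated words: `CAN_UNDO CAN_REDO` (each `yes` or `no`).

After op 1 (type): buf='bar' undo_depth=1 redo_depth=0
After op 2 (type): buf='barok' undo_depth=2 redo_depth=0
After op 3 (type): buf='barokblue' undo_depth=3 redo_depth=0
After op 4 (undo): buf='barok' undo_depth=2 redo_depth=1
After op 5 (type): buf='barokxyz' undo_depth=3 redo_depth=0
After op 6 (type): buf='barokxyzok' undo_depth=4 redo_depth=0
After op 7 (undo): buf='barokxyz' undo_depth=3 redo_depth=1

Answer: yes yes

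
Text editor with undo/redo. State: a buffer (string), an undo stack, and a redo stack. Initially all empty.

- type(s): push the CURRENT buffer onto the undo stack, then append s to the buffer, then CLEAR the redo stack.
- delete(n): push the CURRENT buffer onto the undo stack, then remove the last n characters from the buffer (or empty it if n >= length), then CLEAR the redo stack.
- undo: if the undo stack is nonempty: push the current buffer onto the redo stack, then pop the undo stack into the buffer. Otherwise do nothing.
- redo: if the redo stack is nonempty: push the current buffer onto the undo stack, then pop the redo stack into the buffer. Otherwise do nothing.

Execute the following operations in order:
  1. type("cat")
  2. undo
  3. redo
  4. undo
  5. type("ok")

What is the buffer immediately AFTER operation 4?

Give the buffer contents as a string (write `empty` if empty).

Answer: empty

Derivation:
After op 1 (type): buf='cat' undo_depth=1 redo_depth=0
After op 2 (undo): buf='(empty)' undo_depth=0 redo_depth=1
After op 3 (redo): buf='cat' undo_depth=1 redo_depth=0
After op 4 (undo): buf='(empty)' undo_depth=0 redo_depth=1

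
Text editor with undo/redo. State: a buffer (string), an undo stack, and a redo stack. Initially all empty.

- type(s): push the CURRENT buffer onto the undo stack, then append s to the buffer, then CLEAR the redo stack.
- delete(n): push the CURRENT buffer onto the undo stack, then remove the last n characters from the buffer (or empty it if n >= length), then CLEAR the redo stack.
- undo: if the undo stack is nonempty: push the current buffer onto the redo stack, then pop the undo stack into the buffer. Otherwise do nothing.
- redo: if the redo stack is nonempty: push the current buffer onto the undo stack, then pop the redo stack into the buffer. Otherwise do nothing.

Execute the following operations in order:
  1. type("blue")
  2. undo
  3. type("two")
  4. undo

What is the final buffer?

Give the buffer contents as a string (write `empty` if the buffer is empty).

After op 1 (type): buf='blue' undo_depth=1 redo_depth=0
After op 2 (undo): buf='(empty)' undo_depth=0 redo_depth=1
After op 3 (type): buf='two' undo_depth=1 redo_depth=0
After op 4 (undo): buf='(empty)' undo_depth=0 redo_depth=1

Answer: empty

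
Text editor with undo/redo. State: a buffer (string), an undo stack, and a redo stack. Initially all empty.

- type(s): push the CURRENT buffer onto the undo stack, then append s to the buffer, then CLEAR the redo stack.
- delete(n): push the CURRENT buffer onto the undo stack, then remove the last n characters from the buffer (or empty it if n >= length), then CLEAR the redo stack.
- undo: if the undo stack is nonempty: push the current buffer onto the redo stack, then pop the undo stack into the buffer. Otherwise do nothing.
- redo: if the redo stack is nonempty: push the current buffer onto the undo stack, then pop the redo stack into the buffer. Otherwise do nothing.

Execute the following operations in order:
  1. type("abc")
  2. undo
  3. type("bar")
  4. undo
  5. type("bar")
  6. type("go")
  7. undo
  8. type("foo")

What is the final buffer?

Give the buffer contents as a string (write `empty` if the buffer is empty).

After op 1 (type): buf='abc' undo_depth=1 redo_depth=0
After op 2 (undo): buf='(empty)' undo_depth=0 redo_depth=1
After op 3 (type): buf='bar' undo_depth=1 redo_depth=0
After op 4 (undo): buf='(empty)' undo_depth=0 redo_depth=1
After op 5 (type): buf='bar' undo_depth=1 redo_depth=0
After op 6 (type): buf='bargo' undo_depth=2 redo_depth=0
After op 7 (undo): buf='bar' undo_depth=1 redo_depth=1
After op 8 (type): buf='barfoo' undo_depth=2 redo_depth=0

Answer: barfoo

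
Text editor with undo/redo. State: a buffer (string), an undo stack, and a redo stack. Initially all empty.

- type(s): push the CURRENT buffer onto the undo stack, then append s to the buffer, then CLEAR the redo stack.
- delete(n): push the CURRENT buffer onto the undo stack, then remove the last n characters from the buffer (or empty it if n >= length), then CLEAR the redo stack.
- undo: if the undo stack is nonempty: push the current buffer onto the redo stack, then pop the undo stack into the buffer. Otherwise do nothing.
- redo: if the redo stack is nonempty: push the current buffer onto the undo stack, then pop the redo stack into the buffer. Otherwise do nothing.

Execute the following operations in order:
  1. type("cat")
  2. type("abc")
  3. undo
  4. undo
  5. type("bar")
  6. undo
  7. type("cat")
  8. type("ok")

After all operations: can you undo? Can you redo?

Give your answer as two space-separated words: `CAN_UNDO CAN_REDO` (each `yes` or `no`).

After op 1 (type): buf='cat' undo_depth=1 redo_depth=0
After op 2 (type): buf='catabc' undo_depth=2 redo_depth=0
After op 3 (undo): buf='cat' undo_depth=1 redo_depth=1
After op 4 (undo): buf='(empty)' undo_depth=0 redo_depth=2
After op 5 (type): buf='bar' undo_depth=1 redo_depth=0
After op 6 (undo): buf='(empty)' undo_depth=0 redo_depth=1
After op 7 (type): buf='cat' undo_depth=1 redo_depth=0
After op 8 (type): buf='catok' undo_depth=2 redo_depth=0

Answer: yes no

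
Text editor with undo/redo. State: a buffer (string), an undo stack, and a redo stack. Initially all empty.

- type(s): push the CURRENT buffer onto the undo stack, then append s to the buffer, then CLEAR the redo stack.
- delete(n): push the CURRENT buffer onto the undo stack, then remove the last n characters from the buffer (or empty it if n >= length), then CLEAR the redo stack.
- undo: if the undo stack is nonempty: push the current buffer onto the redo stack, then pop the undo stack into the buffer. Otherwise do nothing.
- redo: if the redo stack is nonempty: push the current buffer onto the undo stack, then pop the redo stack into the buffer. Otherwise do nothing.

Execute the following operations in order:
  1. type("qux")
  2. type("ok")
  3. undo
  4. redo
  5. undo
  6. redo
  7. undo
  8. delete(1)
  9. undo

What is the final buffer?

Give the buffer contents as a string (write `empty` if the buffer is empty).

Answer: qux

Derivation:
After op 1 (type): buf='qux' undo_depth=1 redo_depth=0
After op 2 (type): buf='quxok' undo_depth=2 redo_depth=0
After op 3 (undo): buf='qux' undo_depth=1 redo_depth=1
After op 4 (redo): buf='quxok' undo_depth=2 redo_depth=0
After op 5 (undo): buf='qux' undo_depth=1 redo_depth=1
After op 6 (redo): buf='quxok' undo_depth=2 redo_depth=0
After op 7 (undo): buf='qux' undo_depth=1 redo_depth=1
After op 8 (delete): buf='qu' undo_depth=2 redo_depth=0
After op 9 (undo): buf='qux' undo_depth=1 redo_depth=1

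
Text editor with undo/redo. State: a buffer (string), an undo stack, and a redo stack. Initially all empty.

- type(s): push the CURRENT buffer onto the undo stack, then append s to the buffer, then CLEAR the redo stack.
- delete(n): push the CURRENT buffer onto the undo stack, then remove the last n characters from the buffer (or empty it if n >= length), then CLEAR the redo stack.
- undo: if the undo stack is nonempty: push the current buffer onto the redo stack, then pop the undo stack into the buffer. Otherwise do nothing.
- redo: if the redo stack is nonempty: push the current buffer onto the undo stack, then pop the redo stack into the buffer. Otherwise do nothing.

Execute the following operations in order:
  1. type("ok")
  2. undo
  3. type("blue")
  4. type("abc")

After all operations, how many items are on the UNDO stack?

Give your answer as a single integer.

After op 1 (type): buf='ok' undo_depth=1 redo_depth=0
After op 2 (undo): buf='(empty)' undo_depth=0 redo_depth=1
After op 3 (type): buf='blue' undo_depth=1 redo_depth=0
After op 4 (type): buf='blueabc' undo_depth=2 redo_depth=0

Answer: 2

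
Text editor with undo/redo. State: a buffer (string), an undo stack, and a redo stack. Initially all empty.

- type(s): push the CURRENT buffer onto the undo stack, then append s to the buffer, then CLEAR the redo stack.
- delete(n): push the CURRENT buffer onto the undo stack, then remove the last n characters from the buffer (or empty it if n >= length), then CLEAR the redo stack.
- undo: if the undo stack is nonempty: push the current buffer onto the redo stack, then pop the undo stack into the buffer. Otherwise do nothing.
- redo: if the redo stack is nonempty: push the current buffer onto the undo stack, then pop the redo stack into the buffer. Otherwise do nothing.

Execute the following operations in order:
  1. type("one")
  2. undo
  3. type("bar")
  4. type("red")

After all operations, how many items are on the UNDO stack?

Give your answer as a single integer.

Answer: 2

Derivation:
After op 1 (type): buf='one' undo_depth=1 redo_depth=0
After op 2 (undo): buf='(empty)' undo_depth=0 redo_depth=1
After op 3 (type): buf='bar' undo_depth=1 redo_depth=0
After op 4 (type): buf='barred' undo_depth=2 redo_depth=0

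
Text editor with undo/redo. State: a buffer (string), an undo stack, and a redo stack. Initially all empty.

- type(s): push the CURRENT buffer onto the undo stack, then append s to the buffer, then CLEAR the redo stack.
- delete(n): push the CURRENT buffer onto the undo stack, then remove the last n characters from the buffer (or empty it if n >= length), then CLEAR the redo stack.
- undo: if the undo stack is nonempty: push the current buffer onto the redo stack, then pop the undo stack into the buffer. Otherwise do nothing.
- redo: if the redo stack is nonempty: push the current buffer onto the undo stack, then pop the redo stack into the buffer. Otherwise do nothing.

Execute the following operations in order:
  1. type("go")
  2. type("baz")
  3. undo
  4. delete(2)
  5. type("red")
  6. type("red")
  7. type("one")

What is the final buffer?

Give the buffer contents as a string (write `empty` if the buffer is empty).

After op 1 (type): buf='go' undo_depth=1 redo_depth=0
After op 2 (type): buf='gobaz' undo_depth=2 redo_depth=0
After op 3 (undo): buf='go' undo_depth=1 redo_depth=1
After op 4 (delete): buf='(empty)' undo_depth=2 redo_depth=0
After op 5 (type): buf='red' undo_depth=3 redo_depth=0
After op 6 (type): buf='redred' undo_depth=4 redo_depth=0
After op 7 (type): buf='redredone' undo_depth=5 redo_depth=0

Answer: redredone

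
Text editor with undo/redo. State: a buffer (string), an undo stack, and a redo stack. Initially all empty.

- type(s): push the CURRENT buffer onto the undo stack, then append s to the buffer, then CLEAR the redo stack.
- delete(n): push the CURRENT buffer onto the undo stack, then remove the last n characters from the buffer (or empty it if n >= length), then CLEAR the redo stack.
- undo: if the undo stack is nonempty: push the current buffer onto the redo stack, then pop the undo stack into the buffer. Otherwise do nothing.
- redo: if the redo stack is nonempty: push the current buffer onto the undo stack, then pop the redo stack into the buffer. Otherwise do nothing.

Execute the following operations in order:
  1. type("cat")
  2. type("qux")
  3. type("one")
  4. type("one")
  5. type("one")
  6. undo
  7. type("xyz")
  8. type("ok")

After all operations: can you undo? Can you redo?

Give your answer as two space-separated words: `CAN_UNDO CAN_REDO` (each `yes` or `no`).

Answer: yes no

Derivation:
After op 1 (type): buf='cat' undo_depth=1 redo_depth=0
After op 2 (type): buf='catqux' undo_depth=2 redo_depth=0
After op 3 (type): buf='catquxone' undo_depth=3 redo_depth=0
After op 4 (type): buf='catquxoneone' undo_depth=4 redo_depth=0
After op 5 (type): buf='catquxoneoneone' undo_depth=5 redo_depth=0
After op 6 (undo): buf='catquxoneone' undo_depth=4 redo_depth=1
After op 7 (type): buf='catquxoneonexyz' undo_depth=5 redo_depth=0
After op 8 (type): buf='catquxoneonexyzok' undo_depth=6 redo_depth=0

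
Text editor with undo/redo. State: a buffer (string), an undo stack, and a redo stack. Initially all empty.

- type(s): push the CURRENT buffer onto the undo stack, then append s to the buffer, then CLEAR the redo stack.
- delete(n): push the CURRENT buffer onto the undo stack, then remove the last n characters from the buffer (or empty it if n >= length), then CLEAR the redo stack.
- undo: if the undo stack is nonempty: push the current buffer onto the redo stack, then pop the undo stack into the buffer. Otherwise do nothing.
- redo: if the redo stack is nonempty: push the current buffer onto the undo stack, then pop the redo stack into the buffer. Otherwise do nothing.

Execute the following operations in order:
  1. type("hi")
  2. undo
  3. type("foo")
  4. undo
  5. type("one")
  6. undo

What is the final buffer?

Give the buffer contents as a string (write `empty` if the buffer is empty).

After op 1 (type): buf='hi' undo_depth=1 redo_depth=0
After op 2 (undo): buf='(empty)' undo_depth=0 redo_depth=1
After op 3 (type): buf='foo' undo_depth=1 redo_depth=0
After op 4 (undo): buf='(empty)' undo_depth=0 redo_depth=1
After op 5 (type): buf='one' undo_depth=1 redo_depth=0
After op 6 (undo): buf='(empty)' undo_depth=0 redo_depth=1

Answer: empty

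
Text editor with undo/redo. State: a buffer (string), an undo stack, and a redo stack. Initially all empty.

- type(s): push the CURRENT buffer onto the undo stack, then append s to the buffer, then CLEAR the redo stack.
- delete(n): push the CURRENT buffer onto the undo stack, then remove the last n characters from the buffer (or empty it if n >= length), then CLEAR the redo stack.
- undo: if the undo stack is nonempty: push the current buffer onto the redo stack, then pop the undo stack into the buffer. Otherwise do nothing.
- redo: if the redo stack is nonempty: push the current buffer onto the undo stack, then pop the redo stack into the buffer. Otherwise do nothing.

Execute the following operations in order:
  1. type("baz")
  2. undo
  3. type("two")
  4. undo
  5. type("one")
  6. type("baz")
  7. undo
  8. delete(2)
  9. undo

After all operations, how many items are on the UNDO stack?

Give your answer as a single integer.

Answer: 1

Derivation:
After op 1 (type): buf='baz' undo_depth=1 redo_depth=0
After op 2 (undo): buf='(empty)' undo_depth=0 redo_depth=1
After op 3 (type): buf='two' undo_depth=1 redo_depth=0
After op 4 (undo): buf='(empty)' undo_depth=0 redo_depth=1
After op 5 (type): buf='one' undo_depth=1 redo_depth=0
After op 6 (type): buf='onebaz' undo_depth=2 redo_depth=0
After op 7 (undo): buf='one' undo_depth=1 redo_depth=1
After op 8 (delete): buf='o' undo_depth=2 redo_depth=0
After op 9 (undo): buf='one' undo_depth=1 redo_depth=1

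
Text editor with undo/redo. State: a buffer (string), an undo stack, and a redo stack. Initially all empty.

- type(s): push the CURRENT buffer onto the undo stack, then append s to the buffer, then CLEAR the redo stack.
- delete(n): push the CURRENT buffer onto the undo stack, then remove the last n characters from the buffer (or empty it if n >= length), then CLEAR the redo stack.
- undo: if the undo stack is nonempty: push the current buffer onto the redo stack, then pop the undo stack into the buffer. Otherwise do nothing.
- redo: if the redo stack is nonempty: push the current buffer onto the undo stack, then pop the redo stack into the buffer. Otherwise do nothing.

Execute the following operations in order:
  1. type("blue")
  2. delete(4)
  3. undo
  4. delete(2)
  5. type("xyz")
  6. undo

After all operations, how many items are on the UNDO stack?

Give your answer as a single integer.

Answer: 2

Derivation:
After op 1 (type): buf='blue' undo_depth=1 redo_depth=0
After op 2 (delete): buf='(empty)' undo_depth=2 redo_depth=0
After op 3 (undo): buf='blue' undo_depth=1 redo_depth=1
After op 4 (delete): buf='bl' undo_depth=2 redo_depth=0
After op 5 (type): buf='blxyz' undo_depth=3 redo_depth=0
After op 6 (undo): buf='bl' undo_depth=2 redo_depth=1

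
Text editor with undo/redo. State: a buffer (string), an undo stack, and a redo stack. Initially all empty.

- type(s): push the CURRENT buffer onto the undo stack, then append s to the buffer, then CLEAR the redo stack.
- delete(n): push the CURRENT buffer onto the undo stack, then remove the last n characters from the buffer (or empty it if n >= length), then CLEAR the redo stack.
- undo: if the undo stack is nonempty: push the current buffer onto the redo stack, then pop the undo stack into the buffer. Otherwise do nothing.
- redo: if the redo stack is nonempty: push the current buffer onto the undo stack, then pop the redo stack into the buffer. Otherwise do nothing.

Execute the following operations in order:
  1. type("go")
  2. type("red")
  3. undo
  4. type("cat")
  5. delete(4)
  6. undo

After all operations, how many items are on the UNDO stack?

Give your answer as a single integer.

After op 1 (type): buf='go' undo_depth=1 redo_depth=0
After op 2 (type): buf='gored' undo_depth=2 redo_depth=0
After op 3 (undo): buf='go' undo_depth=1 redo_depth=1
After op 4 (type): buf='gocat' undo_depth=2 redo_depth=0
After op 5 (delete): buf='g' undo_depth=3 redo_depth=0
After op 6 (undo): buf='gocat' undo_depth=2 redo_depth=1

Answer: 2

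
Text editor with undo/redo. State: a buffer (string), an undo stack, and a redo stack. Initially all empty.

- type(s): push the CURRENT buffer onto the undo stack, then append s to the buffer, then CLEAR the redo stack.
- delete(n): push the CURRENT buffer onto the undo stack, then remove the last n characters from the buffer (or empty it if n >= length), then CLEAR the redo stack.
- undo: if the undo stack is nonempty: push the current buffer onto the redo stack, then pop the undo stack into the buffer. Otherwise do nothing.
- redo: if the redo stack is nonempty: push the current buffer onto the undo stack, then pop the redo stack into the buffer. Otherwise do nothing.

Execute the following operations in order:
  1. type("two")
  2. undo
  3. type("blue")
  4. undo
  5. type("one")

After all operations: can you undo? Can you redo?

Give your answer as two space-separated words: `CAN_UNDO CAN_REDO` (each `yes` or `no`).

After op 1 (type): buf='two' undo_depth=1 redo_depth=0
After op 2 (undo): buf='(empty)' undo_depth=0 redo_depth=1
After op 3 (type): buf='blue' undo_depth=1 redo_depth=0
After op 4 (undo): buf='(empty)' undo_depth=0 redo_depth=1
After op 5 (type): buf='one' undo_depth=1 redo_depth=0

Answer: yes no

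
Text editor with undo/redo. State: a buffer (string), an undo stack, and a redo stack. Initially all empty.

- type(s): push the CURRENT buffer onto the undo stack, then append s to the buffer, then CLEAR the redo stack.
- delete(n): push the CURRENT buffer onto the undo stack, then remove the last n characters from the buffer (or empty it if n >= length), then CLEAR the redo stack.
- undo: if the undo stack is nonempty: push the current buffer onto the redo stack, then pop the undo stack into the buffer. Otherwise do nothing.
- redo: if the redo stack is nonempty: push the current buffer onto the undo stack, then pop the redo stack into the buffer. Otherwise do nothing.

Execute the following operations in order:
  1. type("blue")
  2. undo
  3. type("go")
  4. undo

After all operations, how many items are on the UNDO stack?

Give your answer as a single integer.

After op 1 (type): buf='blue' undo_depth=1 redo_depth=0
After op 2 (undo): buf='(empty)' undo_depth=0 redo_depth=1
After op 3 (type): buf='go' undo_depth=1 redo_depth=0
After op 4 (undo): buf='(empty)' undo_depth=0 redo_depth=1

Answer: 0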